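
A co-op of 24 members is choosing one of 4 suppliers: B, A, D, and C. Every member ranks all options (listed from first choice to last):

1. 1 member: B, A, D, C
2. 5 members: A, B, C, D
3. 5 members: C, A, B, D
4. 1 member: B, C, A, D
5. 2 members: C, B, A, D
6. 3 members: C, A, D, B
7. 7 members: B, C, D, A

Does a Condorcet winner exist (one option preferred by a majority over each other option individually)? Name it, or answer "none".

Checking pairwise contests:
A beats B 13–11.
C beats A 18–6.
B beats D 21–3.
B beats C 14–10.
Every option loses at least one head-to-head, so there is no Condorcet winner.

none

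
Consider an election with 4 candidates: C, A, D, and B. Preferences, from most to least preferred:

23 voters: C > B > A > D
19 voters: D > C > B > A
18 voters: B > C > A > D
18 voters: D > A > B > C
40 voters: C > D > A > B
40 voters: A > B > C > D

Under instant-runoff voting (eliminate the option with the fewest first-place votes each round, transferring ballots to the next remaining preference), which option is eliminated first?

Round 1: C 63, A 40, D 37, B 18. Eliminate B.

B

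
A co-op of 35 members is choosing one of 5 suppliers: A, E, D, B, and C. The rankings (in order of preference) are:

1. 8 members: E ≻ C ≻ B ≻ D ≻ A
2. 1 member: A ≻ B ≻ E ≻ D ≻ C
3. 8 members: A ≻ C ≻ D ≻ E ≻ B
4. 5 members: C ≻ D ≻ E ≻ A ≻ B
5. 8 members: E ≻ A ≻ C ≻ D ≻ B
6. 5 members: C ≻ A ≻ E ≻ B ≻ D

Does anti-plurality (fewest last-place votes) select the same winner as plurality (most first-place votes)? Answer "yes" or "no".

Anti-plurality — last-place votes: A 8, E 0, D 5, B 21, C 1. Winner: E.
Plurality — first-place votes: A 9, E 16, D 0, B 0, C 10. Winner: E.
The two methods agree.

yes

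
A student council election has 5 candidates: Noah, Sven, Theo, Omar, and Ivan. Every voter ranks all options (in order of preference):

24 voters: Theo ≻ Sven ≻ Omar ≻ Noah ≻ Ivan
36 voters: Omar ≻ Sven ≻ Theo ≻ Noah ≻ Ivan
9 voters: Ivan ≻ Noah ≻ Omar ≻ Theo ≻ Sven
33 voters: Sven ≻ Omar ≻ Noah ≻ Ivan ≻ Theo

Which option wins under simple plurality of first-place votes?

First-place votes: Noah 0, Sven 33, Theo 24, Omar 36, Ivan 9.
Omar has the most first-place votes.

Omar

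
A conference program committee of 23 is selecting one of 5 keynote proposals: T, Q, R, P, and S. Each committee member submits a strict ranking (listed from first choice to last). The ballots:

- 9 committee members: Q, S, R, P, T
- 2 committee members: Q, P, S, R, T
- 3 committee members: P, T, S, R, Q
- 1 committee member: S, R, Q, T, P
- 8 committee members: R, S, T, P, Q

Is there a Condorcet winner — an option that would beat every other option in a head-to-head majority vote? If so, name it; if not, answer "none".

S

S vs T: 20–3 for S.
S vs Q: 12–11 for S.
S vs R: 15–8 for S.
S vs P: 18–5 for S.
S beats every other option head-to-head.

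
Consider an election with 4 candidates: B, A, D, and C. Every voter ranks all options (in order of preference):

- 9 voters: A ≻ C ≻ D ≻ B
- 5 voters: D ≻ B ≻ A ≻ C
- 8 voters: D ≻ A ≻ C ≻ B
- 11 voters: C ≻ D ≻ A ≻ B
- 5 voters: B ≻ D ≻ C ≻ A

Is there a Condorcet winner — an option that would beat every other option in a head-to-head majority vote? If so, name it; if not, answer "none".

none

Checking pairwise contests:
A beats B 28–10.
D beats A 29–9.
C beats D 20–18.
A beats C 22–16.
Every option loses at least one head-to-head, so there is no Condorcet winner.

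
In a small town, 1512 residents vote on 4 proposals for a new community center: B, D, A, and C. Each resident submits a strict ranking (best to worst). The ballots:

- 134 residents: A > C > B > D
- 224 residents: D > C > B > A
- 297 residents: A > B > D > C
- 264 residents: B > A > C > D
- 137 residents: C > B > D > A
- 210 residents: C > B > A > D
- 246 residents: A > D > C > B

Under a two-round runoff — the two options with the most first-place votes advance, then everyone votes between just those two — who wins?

Round 1 first-place votes: B 264, D 224, A 677, C 347.
A and C advance.
Runoff: A is preferred to C by 941 voters; C by 571.
A wins the runoff.

A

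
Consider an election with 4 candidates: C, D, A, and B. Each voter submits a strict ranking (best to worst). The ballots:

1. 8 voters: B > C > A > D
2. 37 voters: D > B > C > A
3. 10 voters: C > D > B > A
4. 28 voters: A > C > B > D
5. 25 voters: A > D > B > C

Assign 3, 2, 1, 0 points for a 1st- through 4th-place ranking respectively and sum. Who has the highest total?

C: 8·2 + 37·1 + 10·3 + 28·2 + 25·0 = 139
D: 8·0 + 37·3 + 10·2 + 28·0 + 25·2 = 181
A: 8·1 + 37·0 + 10·0 + 28·3 + 25·3 = 167
B: 8·3 + 37·2 + 10·1 + 28·1 + 25·1 = 161
D has the highest Borda score (181).

D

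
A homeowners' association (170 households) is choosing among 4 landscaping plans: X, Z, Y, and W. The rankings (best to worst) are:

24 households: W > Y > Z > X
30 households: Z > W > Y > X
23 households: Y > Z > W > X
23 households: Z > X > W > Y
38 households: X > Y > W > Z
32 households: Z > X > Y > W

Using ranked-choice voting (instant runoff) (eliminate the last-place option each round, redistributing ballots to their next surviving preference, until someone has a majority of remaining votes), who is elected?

Round 1: X 38, Z 85, Y 23, W 24. Eliminate Y.
Round 2: X 38, Z 108, W 24. Z has a majority.

Z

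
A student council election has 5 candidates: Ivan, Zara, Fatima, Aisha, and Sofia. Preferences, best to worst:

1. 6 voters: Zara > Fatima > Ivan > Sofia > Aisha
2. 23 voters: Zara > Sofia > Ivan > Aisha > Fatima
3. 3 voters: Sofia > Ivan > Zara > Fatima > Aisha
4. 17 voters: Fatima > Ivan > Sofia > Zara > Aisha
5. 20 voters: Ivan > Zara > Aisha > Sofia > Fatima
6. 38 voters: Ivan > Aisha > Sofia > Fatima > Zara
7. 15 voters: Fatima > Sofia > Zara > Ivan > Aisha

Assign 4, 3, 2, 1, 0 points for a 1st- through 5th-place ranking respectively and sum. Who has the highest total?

Ivan: 6·2 + 23·2 + 3·3 + 17·3 + 20·4 + 38·4 + 15·1 = 365
Zara: 6·4 + 23·4 + 3·2 + 17·1 + 20·3 + 38·0 + 15·2 = 229
Fatima: 6·3 + 23·0 + 3·1 + 17·4 + 20·0 + 38·1 + 15·4 = 187
Aisha: 6·0 + 23·1 + 3·0 + 17·0 + 20·2 + 38·3 + 15·0 = 177
Sofia: 6·1 + 23·3 + 3·4 + 17·2 + 20·1 + 38·2 + 15·3 = 262
Ivan has the highest Borda score (365).

Ivan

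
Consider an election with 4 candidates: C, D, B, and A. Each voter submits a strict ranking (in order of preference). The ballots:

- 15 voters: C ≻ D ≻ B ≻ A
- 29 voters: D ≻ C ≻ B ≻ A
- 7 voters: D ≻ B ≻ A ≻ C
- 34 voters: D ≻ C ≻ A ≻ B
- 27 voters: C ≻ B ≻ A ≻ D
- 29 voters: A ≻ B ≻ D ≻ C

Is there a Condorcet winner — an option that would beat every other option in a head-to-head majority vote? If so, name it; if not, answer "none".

D

D vs C: 99–42 for D.
D vs B: 85–56 for D.
D vs A: 85–56 for D.
D beats every other option head-to-head.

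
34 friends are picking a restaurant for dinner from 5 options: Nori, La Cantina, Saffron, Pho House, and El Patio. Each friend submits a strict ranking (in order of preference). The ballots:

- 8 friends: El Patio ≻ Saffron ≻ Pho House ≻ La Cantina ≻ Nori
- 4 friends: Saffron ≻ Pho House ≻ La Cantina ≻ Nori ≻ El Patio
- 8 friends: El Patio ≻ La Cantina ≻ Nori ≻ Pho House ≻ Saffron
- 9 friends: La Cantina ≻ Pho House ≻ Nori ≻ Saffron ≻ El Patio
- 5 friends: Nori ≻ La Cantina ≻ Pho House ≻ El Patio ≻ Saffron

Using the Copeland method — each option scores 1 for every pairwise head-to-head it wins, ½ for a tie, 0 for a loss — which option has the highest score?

La Cantina

Nori: beats Saffron and El Patio; loses to La Cantina and Pho House → score 2.
La Cantina: beats Nori, Saffron, Pho House, and El Patio → score 4.
Saffron: loses to Nori, La Cantina, Pho House, and El Patio → score 0.
Pho House: beats Nori, Saffron, and El Patio; loses to La Cantina → score 3.
El Patio: beats Saffron; loses to Nori, La Cantina, and Pho House → score 1.
La Cantina has the best pairwise record.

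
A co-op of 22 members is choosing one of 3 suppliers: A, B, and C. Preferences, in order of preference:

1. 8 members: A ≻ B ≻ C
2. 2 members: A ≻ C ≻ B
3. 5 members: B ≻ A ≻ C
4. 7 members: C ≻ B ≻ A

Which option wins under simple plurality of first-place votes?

A

First-place votes: A 10, B 5, C 7.
A has the most first-place votes.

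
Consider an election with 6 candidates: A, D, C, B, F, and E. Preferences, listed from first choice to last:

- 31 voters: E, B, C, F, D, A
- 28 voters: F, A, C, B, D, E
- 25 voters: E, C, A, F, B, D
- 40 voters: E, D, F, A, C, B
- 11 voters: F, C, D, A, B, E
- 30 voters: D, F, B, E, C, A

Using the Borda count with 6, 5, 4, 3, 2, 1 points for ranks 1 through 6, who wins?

A: 31·1 + 28·5 + 25·4 + 40·3 + 11·3 + 30·1 = 454
D: 31·2 + 28·2 + 25·1 + 40·5 + 11·4 + 30·6 = 567
C: 31·4 + 28·4 + 25·5 + 40·2 + 11·5 + 30·2 = 556
B: 31·5 + 28·3 + 25·2 + 40·1 + 11·2 + 30·4 = 471
F: 31·3 + 28·6 + 25·3 + 40·4 + 11·6 + 30·5 = 712
E: 31·6 + 28·1 + 25·6 + 40·6 + 11·1 + 30·3 = 705
F has the highest Borda score (712).

F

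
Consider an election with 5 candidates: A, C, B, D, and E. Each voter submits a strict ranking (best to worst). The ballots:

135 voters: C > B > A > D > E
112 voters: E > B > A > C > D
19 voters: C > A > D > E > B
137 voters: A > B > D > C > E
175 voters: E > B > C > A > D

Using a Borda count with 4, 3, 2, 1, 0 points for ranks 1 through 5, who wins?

B

A: 135·2 + 112·2 + 19·3 + 137·4 + 175·1 = 1274
C: 135·4 + 112·1 + 19·4 + 137·1 + 175·2 = 1215
B: 135·3 + 112·3 + 19·0 + 137·3 + 175·3 = 1677
D: 135·1 + 112·0 + 19·2 + 137·2 + 175·0 = 447
E: 135·0 + 112·4 + 19·1 + 137·0 + 175·4 = 1167
B has the highest Borda score (1677).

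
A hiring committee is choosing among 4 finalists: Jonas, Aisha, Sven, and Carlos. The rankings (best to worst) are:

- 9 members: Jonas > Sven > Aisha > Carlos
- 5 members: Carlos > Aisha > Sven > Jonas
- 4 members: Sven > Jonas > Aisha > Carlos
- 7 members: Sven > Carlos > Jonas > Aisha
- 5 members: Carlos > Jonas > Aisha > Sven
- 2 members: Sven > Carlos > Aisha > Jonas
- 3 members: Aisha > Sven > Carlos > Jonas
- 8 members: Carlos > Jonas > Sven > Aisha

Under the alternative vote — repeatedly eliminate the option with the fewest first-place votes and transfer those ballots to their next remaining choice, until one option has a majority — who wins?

Round 1: Jonas 9, Aisha 3, Sven 13, Carlos 18. Eliminate Aisha.
Round 2: Jonas 9, Sven 16, Carlos 18. Eliminate Jonas.
Round 3: Sven 25, Carlos 18. Sven has a majority.

Sven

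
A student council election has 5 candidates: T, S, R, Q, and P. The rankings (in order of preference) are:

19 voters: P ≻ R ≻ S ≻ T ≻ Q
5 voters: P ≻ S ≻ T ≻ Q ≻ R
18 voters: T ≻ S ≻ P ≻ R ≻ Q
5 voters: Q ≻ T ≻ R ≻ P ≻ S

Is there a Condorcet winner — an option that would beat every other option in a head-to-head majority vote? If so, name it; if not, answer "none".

P vs T: 24–23 for P.
P vs S: 29–18 for P.
P vs R: 42–5 for P.
P vs Q: 42–5 for P.
P beats every other option head-to-head.

P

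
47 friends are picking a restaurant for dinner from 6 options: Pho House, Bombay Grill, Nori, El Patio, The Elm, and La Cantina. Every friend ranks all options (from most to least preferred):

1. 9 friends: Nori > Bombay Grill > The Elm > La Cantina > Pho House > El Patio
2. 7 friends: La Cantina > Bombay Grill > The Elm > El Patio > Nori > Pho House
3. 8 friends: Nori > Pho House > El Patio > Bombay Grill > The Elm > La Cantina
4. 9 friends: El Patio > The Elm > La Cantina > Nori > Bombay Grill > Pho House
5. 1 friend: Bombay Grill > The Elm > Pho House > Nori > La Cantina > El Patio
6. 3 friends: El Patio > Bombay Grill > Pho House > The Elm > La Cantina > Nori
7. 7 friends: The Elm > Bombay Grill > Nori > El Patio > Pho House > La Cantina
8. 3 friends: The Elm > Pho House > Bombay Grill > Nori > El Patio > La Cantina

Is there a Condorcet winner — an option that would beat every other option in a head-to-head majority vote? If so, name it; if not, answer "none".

none

Checking pairwise contests:
Bombay Grill beats Pho House 36–11.
Nori beats Bombay Grill 26–21.
The Elm beats Nori 30–17.
Bombay Grill beats El Patio 27–20.
Bombay Grill beats The Elm 28–19.
Bombay Grill beats La Cantina 31–16.
Every option loses at least one head-to-head, so there is no Condorcet winner.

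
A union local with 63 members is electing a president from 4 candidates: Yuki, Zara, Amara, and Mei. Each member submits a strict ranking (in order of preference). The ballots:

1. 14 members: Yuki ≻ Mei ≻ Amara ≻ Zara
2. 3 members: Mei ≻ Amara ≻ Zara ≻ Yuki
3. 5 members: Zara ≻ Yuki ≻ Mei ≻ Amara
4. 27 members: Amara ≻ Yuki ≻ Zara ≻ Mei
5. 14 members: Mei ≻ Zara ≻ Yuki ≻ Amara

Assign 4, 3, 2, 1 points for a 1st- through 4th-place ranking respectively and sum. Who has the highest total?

Yuki

Yuki: 14·4 + 3·1 + 5·3 + 27·3 + 14·2 = 183
Zara: 14·1 + 3·2 + 5·4 + 27·2 + 14·3 = 136
Amara: 14·2 + 3·3 + 5·1 + 27·4 + 14·1 = 164
Mei: 14·3 + 3·4 + 5·2 + 27·1 + 14·4 = 147
Yuki has the highest Borda score (183).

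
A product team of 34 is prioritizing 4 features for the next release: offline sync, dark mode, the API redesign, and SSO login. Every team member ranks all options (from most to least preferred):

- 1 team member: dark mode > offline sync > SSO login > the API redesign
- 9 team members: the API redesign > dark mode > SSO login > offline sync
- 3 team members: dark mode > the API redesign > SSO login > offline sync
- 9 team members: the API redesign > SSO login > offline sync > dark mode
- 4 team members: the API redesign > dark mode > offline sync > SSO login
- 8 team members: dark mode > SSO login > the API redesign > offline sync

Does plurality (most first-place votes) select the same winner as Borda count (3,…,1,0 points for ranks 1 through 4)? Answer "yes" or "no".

Plurality — first-place votes: offline sync 0, dark mode 12, the API redesign 22, SSO login 0. Winner: the API redesign.
Borda — scores: offline sync 15, dark mode 62, the API redesign 80, SSO login 47. Winner: the API redesign.
The two methods agree.

yes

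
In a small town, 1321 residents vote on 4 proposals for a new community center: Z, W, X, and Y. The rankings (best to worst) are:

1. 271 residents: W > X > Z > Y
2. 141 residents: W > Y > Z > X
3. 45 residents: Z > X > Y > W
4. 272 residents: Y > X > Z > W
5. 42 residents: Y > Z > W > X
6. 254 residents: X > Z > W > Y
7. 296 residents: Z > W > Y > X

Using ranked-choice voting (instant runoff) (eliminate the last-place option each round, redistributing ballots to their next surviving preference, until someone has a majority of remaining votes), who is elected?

Z

Round 1: Z 341, W 412, X 254, Y 314. Eliminate X.
Round 2: Z 595, W 412, Y 314. Eliminate Y.
Round 3: Z 909, W 412. Z has a majority.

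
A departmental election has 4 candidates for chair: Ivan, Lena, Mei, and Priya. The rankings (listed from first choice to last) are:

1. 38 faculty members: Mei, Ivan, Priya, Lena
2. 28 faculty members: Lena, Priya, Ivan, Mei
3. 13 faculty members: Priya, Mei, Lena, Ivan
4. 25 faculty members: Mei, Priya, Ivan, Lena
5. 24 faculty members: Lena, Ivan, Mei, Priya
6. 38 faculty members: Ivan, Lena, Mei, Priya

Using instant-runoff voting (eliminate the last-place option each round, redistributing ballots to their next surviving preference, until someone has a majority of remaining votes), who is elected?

Lena

Round 1: Ivan 38, Lena 52, Mei 63, Priya 13. Eliminate Priya.
Round 2: Ivan 38, Lena 52, Mei 76. Eliminate Ivan.
Round 3: Lena 90, Mei 76. Lena has a majority.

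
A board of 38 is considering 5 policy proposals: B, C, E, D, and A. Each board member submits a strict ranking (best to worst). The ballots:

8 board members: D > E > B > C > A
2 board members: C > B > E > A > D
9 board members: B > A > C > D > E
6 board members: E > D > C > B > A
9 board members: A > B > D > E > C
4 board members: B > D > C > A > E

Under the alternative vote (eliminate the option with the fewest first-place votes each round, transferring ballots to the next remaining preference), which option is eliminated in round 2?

Round 1: B 13, C 2, E 6, D 8, A 9. Eliminate C.
Round 2: B 15, E 6, D 8, A 9. Eliminate E.

E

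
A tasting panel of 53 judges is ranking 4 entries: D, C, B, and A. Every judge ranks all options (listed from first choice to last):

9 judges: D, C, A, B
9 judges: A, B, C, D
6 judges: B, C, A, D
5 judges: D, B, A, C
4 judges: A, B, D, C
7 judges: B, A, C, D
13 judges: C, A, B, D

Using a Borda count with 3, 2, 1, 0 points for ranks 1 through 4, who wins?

D: 9·3 + 9·0 + 6·0 + 5·3 + 4·1 + 7·0 + 13·0 = 46
C: 9·2 + 9·1 + 6·2 + 5·0 + 4·0 + 7·1 + 13·3 = 85
B: 9·0 + 9·2 + 6·3 + 5·2 + 4·2 + 7·3 + 13·1 = 88
A: 9·1 + 9·3 + 6·1 + 5·1 + 4·3 + 7·2 + 13·2 = 99
A has the highest Borda score (99).

A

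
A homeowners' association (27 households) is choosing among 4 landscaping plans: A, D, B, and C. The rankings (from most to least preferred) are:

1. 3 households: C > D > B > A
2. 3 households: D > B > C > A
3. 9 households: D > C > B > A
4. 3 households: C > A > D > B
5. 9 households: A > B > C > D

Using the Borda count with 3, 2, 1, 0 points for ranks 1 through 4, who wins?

C

A: 3·0 + 3·0 + 9·0 + 3·2 + 9·3 = 33
D: 3·2 + 3·3 + 9·3 + 3·1 + 9·0 = 45
B: 3·1 + 3·2 + 9·1 + 3·0 + 9·2 = 36
C: 3·3 + 3·1 + 9·2 + 3·3 + 9·1 = 48
C has the highest Borda score (48).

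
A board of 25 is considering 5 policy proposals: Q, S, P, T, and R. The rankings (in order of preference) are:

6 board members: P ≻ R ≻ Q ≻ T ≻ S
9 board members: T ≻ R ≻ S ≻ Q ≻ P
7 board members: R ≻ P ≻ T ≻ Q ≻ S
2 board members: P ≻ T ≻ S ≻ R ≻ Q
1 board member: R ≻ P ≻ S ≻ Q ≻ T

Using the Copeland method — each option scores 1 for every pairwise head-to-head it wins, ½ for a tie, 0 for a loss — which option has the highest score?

Q: beats S; loses to P, T, and R → score 1.
S: loses to Q, P, T, and R → score 0.
P: beats Q, S, and T; loses to R → score 3.
T: beats Q and S; loses to P and R → score 2.
R: beats Q, S, P, and T → score 4.
R has the best pairwise record.

R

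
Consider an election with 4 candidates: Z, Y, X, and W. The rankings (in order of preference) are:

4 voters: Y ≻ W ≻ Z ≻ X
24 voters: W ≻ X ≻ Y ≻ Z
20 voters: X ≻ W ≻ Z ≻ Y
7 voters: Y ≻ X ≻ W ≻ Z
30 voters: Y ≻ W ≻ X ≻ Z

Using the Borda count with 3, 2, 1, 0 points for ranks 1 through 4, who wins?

Z: 4·1 + 24·0 + 20·1 + 7·0 + 30·0 = 24
Y: 4·3 + 24·1 + 20·0 + 7·3 + 30·3 = 147
X: 4·0 + 24·2 + 20·3 + 7·2 + 30·1 = 152
W: 4·2 + 24·3 + 20·2 + 7·1 + 30·2 = 187
W has the highest Borda score (187).

W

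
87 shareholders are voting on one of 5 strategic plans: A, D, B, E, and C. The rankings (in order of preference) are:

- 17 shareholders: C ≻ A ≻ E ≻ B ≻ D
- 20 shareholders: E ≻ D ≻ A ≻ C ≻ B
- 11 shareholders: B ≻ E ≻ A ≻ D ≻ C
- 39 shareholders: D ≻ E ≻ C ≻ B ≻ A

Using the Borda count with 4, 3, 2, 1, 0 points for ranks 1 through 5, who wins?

A: 17·3 + 20·2 + 11·2 + 39·0 = 113
D: 17·0 + 20·3 + 11·1 + 39·4 = 227
B: 17·1 + 20·0 + 11·4 + 39·1 = 100
E: 17·2 + 20·4 + 11·3 + 39·3 = 264
C: 17·4 + 20·1 + 11·0 + 39·2 = 166
E has the highest Borda score (264).

E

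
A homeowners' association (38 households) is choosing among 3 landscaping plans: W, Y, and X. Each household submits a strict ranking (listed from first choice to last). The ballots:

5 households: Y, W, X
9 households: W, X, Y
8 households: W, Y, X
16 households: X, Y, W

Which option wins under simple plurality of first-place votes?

W

First-place votes: W 17, Y 5, X 16.
W has the most first-place votes.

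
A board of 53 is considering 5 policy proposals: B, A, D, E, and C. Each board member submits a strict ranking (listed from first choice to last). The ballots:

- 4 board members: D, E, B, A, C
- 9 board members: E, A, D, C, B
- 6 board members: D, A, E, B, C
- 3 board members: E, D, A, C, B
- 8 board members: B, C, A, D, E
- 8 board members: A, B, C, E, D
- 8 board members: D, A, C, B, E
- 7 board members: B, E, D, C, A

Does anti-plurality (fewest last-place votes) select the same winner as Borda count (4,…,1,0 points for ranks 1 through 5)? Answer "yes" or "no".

Anti-plurality — last-place votes: B 12, A 7, D 8, E 16, C 10. Winner: A.
Borda — scores: B 106, A 127, D 121, E 101, C 75. Winner: A.
The two methods agree.

yes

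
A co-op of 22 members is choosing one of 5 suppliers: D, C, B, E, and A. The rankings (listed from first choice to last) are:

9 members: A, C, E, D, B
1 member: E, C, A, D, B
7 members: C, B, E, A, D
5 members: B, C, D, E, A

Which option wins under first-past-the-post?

First-place votes: D 0, C 7, B 5, E 1, A 9.
A has the most first-place votes.

A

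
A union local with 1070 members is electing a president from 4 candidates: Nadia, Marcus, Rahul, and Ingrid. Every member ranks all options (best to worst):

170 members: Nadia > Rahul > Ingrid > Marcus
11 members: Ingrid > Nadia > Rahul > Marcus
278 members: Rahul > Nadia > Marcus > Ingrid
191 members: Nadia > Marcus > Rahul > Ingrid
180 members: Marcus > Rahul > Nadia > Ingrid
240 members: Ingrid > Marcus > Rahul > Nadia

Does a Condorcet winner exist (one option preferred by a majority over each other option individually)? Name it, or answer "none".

none

Checking pairwise contests:
Rahul beats Nadia 698–372.
Nadia beats Marcus 650–420.
Marcus beats Rahul 611–459.
Nadia beats Ingrid 819–251.
Every option loses at least one head-to-head, so there is no Condorcet winner.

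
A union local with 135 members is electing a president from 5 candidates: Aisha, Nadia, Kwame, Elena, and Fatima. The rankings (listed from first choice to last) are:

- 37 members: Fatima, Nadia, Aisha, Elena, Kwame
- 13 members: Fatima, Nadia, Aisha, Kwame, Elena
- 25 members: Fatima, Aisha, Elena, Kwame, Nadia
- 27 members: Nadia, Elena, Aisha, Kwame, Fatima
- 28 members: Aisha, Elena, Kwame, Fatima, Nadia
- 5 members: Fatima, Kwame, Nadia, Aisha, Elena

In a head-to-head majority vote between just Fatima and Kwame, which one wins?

Fatima

Voters preferring Fatima to Kwame: 80; preferring Kwame to Fatima: 55.
Fatima wins the head-to-head.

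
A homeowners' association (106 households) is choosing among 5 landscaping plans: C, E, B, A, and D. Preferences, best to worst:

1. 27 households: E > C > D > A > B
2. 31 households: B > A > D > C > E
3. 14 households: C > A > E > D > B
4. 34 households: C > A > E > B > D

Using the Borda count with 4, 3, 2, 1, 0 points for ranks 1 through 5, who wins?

C

C: 27·3 + 31·1 + 14·4 + 34·4 = 304
E: 27·4 + 31·0 + 14·2 + 34·2 = 204
B: 27·0 + 31·4 + 14·0 + 34·1 = 158
A: 27·1 + 31·3 + 14·3 + 34·3 = 264
D: 27·2 + 31·2 + 14·1 + 34·0 = 130
C has the highest Borda score (304).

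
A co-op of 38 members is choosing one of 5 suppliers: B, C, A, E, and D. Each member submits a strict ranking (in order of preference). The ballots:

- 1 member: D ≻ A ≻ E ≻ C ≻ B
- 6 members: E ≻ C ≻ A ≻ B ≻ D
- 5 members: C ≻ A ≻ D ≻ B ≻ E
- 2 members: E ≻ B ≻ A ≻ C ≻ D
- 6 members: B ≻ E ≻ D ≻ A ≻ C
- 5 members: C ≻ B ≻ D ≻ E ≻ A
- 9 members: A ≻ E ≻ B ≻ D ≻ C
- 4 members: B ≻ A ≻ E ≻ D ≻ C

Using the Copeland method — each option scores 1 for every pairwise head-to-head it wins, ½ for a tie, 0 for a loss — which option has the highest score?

A

B: beats C, E, and D; loses to A → score 3.
C: loses to B, A, E, and D → score 0.
A: beats B, C, and D; ties E → score 3.5.
E: beats C and D; ties A; loses to B → score 2.5.
D: beats C; loses to B, A, and E → score 1.
A has the best pairwise record.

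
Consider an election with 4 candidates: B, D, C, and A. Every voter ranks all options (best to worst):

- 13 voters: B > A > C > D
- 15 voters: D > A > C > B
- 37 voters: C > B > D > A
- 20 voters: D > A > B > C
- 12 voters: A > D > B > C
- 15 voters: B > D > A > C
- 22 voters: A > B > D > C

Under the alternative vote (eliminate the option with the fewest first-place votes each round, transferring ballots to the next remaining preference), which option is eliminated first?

B

Round 1: B 28, D 35, C 37, A 34. Eliminate B.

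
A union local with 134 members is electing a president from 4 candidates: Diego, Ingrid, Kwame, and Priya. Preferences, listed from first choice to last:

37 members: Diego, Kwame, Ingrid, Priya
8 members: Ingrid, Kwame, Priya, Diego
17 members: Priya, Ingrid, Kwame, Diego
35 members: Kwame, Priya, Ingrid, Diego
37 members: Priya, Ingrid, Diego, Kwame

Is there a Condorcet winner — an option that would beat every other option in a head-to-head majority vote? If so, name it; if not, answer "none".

none

Checking pairwise contests:
Ingrid beats Diego 97–37.
Kwame beats Ingrid 72–62.
Diego beats Kwame 74–60.
Kwame beats Priya 80–54.
Every option loses at least one head-to-head, so there is no Condorcet winner.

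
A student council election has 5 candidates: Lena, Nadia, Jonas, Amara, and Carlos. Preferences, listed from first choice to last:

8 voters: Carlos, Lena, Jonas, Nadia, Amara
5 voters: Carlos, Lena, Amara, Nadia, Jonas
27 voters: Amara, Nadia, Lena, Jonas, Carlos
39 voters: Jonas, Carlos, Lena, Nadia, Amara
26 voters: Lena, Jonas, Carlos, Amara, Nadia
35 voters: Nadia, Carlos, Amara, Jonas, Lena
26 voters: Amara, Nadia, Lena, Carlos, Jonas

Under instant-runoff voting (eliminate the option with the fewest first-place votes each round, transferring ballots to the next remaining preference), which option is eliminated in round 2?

Nadia

Round 1: Lena 26, Nadia 35, Jonas 39, Amara 53, Carlos 13. Eliminate Carlos.
Round 2: Lena 39, Nadia 35, Jonas 39, Amara 53. Eliminate Nadia.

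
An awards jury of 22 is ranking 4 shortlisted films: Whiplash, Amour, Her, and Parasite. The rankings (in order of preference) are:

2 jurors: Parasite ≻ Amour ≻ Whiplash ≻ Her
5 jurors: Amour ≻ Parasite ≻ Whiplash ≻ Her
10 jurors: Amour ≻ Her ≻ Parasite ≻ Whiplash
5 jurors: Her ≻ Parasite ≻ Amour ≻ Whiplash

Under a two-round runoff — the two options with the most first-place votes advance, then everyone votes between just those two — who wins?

Amour

Round 1 first-place votes: Whiplash 0, Amour 15, Her 5, Parasite 2.
Amour and Her advance.
Runoff: Amour is preferred to Her by 17 voters; Her by 5.
Amour wins the runoff.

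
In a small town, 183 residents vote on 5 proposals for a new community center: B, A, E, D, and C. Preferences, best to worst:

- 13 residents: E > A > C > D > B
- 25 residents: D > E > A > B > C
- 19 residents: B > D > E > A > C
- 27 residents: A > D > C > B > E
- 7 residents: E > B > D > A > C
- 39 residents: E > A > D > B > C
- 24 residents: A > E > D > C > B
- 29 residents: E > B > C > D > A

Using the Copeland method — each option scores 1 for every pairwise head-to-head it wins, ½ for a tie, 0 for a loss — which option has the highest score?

B: beats C; loses to A, E, and D → score 1.
A: beats B, D, and C; loses to E → score 3.
E: beats B, A, D, and C → score 4.
D: beats B and C; loses to A and E → score 2.
C: loses to B, A, E, and D → score 0.
E has the best pairwise record.

E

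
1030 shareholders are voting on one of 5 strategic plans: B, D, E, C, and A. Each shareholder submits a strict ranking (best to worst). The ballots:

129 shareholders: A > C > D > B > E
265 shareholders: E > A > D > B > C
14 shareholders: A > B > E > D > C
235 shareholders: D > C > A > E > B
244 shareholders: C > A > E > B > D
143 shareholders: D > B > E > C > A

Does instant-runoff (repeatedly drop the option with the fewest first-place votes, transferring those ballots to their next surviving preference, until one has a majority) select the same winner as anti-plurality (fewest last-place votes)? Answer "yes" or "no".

Instant-runoff — R1 B 0, D 378, E 265, C 244, A 143 (B out); R2 D 378, E 265, C 244, A 143 (A out); R3 D 378, E 279, C 373 (E out); R4 D 657, C 373 (D winner). Winner: D.
Anti-plurality — last-place votes: B 235, D 244, E 129, C 279, A 143. Winner: E.
The two methods disagree.

no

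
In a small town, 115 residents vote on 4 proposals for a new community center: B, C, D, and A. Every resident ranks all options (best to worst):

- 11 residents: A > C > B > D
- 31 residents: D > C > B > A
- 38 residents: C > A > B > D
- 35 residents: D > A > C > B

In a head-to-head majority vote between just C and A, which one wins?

C

Voters preferring C to A: 69; preferring A to C: 46.
C wins the head-to-head.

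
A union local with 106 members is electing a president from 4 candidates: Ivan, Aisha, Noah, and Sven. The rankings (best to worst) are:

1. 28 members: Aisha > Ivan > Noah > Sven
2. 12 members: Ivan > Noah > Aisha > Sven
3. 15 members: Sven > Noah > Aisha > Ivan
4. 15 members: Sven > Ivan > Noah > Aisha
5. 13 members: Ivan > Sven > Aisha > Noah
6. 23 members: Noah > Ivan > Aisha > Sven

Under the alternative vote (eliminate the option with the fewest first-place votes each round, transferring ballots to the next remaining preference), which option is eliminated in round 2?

Round 1: Ivan 25, Aisha 28, Noah 23, Sven 30. Eliminate Noah.
Round 2: Ivan 48, Aisha 28, Sven 30. Eliminate Aisha.

Aisha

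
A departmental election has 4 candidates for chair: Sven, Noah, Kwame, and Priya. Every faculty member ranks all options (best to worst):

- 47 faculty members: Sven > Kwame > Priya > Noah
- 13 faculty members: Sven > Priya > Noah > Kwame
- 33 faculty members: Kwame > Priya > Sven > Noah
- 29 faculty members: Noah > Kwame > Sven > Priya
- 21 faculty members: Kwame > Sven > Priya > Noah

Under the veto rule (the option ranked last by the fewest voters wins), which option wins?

Sven

Last-place votes: Sven 0, Noah 101, Kwame 13, Priya 29.
Sven is ranked last by the fewest voters, so Sven wins.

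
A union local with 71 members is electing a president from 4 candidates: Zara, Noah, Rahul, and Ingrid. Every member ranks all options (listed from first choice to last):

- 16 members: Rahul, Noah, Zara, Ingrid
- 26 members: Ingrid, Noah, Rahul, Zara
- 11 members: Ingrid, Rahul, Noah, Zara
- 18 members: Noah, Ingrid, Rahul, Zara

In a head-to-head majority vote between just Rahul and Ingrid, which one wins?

Ingrid

Voters preferring Rahul to Ingrid: 16; preferring Ingrid to Rahul: 55.
Ingrid wins the head-to-head.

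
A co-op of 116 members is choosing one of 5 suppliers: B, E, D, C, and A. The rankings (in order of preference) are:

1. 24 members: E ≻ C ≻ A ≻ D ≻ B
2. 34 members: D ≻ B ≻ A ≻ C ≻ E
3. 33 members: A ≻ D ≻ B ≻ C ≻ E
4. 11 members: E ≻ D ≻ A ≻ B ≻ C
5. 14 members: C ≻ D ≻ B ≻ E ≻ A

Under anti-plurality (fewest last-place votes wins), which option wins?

Last-place votes: B 24, E 67, D 0, C 11, A 14.
D is ranked last by the fewest voters, so D wins.

D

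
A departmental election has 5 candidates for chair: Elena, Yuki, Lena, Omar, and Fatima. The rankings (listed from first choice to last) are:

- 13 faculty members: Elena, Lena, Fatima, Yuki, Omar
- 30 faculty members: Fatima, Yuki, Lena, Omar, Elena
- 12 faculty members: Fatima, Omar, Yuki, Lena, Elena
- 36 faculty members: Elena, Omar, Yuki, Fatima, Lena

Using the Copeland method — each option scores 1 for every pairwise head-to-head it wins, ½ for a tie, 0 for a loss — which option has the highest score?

Elena: beats Yuki, Lena, Omar, and Fatima → score 4.
Yuki: beats Lena; loses to Elena, Omar, and Fatima → score 1.
Lena: loses to Elena, Yuki, Omar, and Fatima → score 0.
Omar: beats Yuki and Lena; loses to Elena and Fatima → score 2.
Fatima: beats Yuki, Lena, and Omar; loses to Elena → score 3.
Elena has the best pairwise record.

Elena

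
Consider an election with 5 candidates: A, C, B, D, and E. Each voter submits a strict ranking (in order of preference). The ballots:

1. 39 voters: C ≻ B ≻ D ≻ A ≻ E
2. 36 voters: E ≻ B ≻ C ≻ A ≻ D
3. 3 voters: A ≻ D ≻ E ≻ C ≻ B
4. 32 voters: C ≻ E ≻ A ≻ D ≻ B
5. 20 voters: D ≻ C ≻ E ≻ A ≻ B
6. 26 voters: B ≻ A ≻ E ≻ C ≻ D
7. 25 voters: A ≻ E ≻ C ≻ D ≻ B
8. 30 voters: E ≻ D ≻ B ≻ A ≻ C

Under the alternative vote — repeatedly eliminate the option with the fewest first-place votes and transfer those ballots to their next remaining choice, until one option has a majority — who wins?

E

Round 1: A 28, C 71, B 26, D 20, E 66. Eliminate D.
Round 2: A 28, C 91, B 26, E 66. Eliminate B.
Round 3: A 54, C 91, E 66. Eliminate A.
Round 4: C 91, E 120. E has a majority.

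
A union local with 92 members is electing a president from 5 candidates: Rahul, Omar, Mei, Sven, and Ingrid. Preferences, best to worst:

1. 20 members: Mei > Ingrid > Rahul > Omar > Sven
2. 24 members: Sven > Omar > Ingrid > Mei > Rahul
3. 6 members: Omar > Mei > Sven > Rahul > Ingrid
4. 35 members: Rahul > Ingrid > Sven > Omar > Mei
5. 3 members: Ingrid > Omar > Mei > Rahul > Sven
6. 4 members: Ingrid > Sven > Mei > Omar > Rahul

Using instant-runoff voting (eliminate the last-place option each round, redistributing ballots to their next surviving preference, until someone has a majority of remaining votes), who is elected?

Round 1: Rahul 35, Omar 6, Mei 20, Sven 24, Ingrid 7. Eliminate Omar.
Round 2: Rahul 35, Mei 26, Sven 24, Ingrid 7. Eliminate Ingrid.
Round 3: Rahul 35, Mei 29, Sven 28. Eliminate Sven.
Round 4: Rahul 35, Mei 57. Mei has a majority.

Mei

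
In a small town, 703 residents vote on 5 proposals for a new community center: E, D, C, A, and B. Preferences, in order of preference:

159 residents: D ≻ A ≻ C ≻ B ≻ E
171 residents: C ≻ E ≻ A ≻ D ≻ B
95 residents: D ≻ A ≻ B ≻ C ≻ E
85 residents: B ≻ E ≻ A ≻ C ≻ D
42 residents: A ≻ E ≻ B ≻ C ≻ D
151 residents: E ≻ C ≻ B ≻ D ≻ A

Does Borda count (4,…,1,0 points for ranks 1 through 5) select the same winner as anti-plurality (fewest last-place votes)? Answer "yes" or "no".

Borda — scores: E 1498, D 1338, C 1677, A 1442, B 1075. Winner: C.
Anti-plurality — last-place votes: E 254, D 127, C 0, A 151, B 171. Winner: C.
The two methods agree.

yes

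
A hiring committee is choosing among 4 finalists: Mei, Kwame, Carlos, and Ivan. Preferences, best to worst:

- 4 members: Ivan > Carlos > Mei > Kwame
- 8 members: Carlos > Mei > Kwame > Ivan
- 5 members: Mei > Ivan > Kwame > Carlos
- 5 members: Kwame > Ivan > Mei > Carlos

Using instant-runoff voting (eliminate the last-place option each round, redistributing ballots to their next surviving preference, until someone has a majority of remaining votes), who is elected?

Carlos

Round 1: Mei 5, Kwame 5, Carlos 8, Ivan 4. Eliminate Ivan.
Round 2: Mei 5, Kwame 5, Carlos 12. Carlos has a majority.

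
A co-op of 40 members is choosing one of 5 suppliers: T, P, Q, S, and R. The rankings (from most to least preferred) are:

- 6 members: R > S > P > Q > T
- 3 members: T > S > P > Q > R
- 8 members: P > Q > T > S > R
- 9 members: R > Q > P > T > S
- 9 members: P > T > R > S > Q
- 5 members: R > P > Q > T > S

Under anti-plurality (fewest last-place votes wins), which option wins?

P

Last-place votes: T 6, P 0, Q 9, S 14, R 11.
P is ranked last by the fewest voters, so P wins.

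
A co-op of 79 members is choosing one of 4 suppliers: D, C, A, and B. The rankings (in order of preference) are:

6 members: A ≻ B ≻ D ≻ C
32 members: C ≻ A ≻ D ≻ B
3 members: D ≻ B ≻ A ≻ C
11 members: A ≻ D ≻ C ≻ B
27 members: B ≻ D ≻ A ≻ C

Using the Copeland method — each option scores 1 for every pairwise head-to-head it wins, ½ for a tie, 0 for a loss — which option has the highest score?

A

D: beats C and B; loses to A → score 2.
C: beats B; loses to D and A → score 1.
A: beats D, C, and B → score 3.
B: loses to D, C, and A → score 0.
A has the best pairwise record.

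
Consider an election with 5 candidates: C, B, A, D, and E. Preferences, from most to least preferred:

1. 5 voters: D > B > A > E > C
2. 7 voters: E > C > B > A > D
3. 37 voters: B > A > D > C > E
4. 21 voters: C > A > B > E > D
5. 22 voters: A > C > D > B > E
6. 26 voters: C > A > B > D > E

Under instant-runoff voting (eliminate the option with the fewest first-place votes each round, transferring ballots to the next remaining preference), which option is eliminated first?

Round 1: C 47, B 37, A 22, D 5, E 7. Eliminate D.

D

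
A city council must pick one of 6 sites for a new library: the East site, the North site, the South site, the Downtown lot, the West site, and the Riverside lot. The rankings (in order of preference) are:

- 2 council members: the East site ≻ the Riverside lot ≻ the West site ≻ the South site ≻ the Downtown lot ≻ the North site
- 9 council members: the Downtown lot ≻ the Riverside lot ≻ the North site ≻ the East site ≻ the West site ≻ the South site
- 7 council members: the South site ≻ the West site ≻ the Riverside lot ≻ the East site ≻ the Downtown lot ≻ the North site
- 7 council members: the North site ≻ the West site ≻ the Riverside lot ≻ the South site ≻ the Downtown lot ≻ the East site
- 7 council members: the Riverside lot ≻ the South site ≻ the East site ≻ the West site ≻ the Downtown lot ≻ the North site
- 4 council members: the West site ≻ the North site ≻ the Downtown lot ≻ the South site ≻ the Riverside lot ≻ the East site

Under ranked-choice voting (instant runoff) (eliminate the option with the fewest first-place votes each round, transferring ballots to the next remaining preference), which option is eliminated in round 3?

Round 1: the East site 2, the North site 7, the South site 7, the Downtown lot 9, the West site 4, the Riverside lot 7. Eliminate the East site.
Round 2: the North site 7, the South site 7, the Downtown lot 9, the West site 4, the Riverside lot 9. Eliminate the West site.
Round 3: the North site 11, the South site 7, the Downtown lot 9, the Riverside lot 9. Eliminate the South site.

the South site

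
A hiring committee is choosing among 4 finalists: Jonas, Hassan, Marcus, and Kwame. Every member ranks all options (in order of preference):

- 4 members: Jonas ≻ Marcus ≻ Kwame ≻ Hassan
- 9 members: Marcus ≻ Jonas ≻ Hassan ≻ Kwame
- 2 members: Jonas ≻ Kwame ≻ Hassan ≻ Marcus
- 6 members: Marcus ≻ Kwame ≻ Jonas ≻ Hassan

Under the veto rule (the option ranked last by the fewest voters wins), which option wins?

Last-place votes: Jonas 0, Hassan 10, Marcus 2, Kwame 9.
Jonas is ranked last by the fewest voters, so Jonas wins.

Jonas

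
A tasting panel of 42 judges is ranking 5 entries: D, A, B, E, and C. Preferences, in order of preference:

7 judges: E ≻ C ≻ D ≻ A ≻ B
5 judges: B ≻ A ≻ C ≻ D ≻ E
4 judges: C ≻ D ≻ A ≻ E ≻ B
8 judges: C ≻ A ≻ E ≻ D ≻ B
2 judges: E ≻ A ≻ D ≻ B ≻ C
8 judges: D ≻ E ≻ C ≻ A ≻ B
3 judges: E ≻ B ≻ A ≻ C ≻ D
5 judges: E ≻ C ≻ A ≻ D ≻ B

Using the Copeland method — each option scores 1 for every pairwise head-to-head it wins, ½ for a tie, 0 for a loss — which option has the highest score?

D: beats B; loses to A, E, and C → score 1.
A: beats D and B; loses to E and C → score 2.
B: loses to D, A, E, and C → score 0.
E: beats D, A, B, and C → score 4.
C: beats D, A, and B; loses to E → score 3.
E has the best pairwise record.

E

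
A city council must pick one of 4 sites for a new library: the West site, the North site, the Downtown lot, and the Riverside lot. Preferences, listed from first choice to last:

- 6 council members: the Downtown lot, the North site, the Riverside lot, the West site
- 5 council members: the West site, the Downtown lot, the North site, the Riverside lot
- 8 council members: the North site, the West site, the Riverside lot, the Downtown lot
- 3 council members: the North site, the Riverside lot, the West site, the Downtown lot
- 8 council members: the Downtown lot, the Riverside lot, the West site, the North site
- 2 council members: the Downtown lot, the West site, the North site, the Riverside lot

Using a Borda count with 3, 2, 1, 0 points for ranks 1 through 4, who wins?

the Downtown lot

the West site: 6·0 + 5·3 + 8·2 + 3·1 + 8·1 + 2·2 = 46
the North site: 6·2 + 5·1 + 8·3 + 3·3 + 8·0 + 2·1 = 52
the Downtown lot: 6·3 + 5·2 + 8·0 + 3·0 + 8·3 + 2·3 = 58
the Riverside lot: 6·1 + 5·0 + 8·1 + 3·2 + 8·2 + 2·0 = 36
the Downtown lot has the highest Borda score (58).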